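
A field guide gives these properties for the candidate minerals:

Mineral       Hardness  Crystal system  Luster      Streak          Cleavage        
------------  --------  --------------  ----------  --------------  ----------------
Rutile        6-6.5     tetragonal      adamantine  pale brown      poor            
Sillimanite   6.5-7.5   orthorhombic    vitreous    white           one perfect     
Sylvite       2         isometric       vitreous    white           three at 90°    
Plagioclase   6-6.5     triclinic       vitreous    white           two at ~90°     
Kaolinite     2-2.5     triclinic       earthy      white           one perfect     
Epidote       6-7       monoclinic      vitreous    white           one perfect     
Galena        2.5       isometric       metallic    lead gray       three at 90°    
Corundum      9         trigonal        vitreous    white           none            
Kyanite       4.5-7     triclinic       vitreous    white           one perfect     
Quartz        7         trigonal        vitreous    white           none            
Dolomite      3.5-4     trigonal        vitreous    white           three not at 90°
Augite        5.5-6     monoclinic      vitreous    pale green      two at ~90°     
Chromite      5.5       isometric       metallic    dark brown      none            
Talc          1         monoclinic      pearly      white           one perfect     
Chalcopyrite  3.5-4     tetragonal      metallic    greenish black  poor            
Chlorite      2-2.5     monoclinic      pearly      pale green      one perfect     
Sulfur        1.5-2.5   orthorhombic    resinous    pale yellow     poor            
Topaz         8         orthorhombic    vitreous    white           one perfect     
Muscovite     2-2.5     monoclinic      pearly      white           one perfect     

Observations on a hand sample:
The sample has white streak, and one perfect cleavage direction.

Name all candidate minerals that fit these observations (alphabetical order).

White streak — only Sillimanite, Sylvite, Plagioclase, Kaolinite, Epidote, Corundum, Kyanite, Quartz, Dolomite, Talc, Topaz, Muscovite remain.
One perfect cleavage direction rules out Sylvite, Plagioclase, Corundum, Quartz, Dolomite.
Consistent with every observation: Epidote, Kaolinite, Kyanite, Muscovite, Sillimanite, Talc, Topaz.

Epidote, Kaolinite, Kyanite, Muscovite, Sillimanite, Talc, Topaz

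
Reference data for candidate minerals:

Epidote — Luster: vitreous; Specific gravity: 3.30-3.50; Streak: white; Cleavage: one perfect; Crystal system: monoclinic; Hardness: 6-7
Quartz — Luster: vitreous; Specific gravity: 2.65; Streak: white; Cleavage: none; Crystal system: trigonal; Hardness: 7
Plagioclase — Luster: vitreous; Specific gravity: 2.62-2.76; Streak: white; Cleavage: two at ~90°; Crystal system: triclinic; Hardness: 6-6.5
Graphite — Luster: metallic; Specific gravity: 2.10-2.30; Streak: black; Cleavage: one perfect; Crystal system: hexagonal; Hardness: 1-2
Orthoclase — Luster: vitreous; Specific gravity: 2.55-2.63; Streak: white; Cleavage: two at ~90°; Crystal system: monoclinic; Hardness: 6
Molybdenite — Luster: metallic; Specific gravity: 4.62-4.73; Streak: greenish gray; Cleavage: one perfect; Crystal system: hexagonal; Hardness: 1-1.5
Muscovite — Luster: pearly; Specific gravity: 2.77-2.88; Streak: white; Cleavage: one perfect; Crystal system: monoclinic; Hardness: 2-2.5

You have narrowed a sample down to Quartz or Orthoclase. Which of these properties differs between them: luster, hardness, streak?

hardness

Luster: both vitreous — shared.
Hardness: Quartz 7, Orthoclase 6 — these differ.
Streak: both white — shared.
Of the listed properties, hardness is the one that separates them.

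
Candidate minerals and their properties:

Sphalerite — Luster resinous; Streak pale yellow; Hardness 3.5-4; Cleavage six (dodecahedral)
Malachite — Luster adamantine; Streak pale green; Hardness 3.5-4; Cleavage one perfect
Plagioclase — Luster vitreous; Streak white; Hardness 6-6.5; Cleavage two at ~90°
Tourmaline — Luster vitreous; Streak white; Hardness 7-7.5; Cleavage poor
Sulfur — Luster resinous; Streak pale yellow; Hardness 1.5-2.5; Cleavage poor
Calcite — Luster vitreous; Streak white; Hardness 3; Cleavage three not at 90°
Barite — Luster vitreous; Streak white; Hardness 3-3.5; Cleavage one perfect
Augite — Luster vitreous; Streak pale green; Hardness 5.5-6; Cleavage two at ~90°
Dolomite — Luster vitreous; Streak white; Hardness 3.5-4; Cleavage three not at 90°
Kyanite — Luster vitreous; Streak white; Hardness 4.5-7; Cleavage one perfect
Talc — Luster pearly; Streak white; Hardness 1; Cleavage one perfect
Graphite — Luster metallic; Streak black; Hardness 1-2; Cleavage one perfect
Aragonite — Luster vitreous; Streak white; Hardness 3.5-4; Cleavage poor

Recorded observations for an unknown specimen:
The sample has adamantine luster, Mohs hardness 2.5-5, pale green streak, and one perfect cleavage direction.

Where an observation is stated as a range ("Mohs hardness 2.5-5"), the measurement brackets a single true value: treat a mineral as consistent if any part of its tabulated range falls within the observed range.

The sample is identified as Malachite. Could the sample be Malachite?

Adamantine luster — matches Malachite (adamantine luster).
Mohs hardness 2.5-5 — matches Malachite (hardness 3.5-4).
Pale green streak — matches Malachite (pale green streak).
One perfect cleavage direction — matches Malachite (cleavage one perfect).
Nothing contradicts Malachite.

Yes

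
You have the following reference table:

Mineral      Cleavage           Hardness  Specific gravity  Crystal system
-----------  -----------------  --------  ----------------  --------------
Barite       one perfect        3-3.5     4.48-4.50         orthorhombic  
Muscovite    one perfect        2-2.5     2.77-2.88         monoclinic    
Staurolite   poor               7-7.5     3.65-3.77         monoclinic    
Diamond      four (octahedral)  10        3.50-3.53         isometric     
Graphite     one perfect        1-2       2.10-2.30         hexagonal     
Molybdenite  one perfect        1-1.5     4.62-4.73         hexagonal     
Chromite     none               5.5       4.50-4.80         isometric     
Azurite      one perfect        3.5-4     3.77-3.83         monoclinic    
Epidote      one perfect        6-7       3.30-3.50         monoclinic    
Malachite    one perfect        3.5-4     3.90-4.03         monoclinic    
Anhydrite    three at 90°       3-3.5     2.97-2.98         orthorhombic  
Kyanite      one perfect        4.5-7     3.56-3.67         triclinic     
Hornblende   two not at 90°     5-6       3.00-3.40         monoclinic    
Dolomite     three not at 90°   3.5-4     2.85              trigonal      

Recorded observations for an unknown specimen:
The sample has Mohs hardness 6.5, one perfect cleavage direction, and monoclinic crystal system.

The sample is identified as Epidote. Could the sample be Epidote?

Yes

Mohs hardness 6.5 — fits Epidote (hardness 6-7).
One perfect cleavage direction — fits Epidote (cleavage one perfect).
Monoclinic crystal system — fits Epidote (monoclinic system).
Every observed property is compatible with the reference values for Epidote.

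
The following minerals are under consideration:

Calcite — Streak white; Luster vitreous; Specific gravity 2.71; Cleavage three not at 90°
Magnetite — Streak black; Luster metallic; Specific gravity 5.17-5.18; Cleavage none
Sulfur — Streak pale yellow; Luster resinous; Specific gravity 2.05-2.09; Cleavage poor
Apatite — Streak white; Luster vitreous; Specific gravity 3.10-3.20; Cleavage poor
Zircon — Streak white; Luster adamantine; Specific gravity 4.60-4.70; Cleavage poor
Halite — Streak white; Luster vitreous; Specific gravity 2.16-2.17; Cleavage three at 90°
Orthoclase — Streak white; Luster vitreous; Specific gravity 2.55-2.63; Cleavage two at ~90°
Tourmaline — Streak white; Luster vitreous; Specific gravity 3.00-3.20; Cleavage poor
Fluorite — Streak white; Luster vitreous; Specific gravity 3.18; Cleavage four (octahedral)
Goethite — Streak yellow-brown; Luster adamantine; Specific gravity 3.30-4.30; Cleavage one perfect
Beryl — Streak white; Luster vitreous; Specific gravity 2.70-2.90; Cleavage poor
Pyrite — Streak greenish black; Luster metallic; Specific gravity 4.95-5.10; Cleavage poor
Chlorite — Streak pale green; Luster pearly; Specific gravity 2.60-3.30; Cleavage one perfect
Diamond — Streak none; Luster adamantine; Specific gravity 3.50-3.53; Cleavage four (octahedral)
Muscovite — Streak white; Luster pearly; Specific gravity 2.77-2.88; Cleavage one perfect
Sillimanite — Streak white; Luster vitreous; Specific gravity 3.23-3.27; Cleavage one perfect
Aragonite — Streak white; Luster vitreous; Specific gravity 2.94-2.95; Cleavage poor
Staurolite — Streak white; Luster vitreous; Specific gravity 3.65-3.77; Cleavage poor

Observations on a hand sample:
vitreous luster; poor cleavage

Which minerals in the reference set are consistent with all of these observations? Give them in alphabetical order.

Apatite, Aragonite, Beryl, Staurolite, Tourmaline

Vitreous luster — only Calcite, Apatite, Halite, Orthoclase, Tourmaline, Fluorite, Beryl, Sillimanite, Aragonite, Staurolite remain.
Poor cleavage eliminates Calcite, Halite, Orthoclase, Fluorite, Sillimanite.
Consistent with every observation: Apatite, Aragonite, Beryl, Staurolite, Tourmaline.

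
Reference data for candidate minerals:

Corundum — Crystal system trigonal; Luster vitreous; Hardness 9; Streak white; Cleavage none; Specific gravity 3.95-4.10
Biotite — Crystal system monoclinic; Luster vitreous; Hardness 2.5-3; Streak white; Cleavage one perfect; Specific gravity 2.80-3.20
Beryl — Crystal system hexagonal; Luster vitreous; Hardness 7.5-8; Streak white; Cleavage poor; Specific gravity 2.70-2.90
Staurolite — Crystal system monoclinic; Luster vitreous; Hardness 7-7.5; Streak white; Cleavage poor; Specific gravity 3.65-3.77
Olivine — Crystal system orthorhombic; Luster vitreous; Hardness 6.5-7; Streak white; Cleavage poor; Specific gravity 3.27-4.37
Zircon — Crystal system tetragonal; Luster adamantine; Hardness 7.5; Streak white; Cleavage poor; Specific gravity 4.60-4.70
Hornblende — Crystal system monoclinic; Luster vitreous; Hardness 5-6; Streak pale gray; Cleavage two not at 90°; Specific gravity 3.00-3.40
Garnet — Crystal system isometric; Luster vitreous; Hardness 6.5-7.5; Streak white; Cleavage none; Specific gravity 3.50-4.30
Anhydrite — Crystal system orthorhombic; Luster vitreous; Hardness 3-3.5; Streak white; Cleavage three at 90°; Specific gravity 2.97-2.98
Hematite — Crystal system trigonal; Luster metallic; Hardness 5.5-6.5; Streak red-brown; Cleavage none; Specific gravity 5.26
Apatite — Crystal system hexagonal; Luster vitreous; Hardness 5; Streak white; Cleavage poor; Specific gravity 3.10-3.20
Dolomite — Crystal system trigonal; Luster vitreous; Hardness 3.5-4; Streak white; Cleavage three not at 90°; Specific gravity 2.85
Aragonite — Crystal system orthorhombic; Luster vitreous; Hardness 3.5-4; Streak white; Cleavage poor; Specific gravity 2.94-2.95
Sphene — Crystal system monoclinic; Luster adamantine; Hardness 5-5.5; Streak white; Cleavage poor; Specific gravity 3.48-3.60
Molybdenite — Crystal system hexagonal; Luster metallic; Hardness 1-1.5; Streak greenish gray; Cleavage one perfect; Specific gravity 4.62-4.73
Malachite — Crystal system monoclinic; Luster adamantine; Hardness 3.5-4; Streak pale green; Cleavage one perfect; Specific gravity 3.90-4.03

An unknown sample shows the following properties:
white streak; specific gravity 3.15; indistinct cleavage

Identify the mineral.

White streak excludes Hornblende, Hematite, Molybdenite, Malachite.
Specific gravity 3.15: leaves Biotite, Apatite.
Indistinct cleavage is inconsistent with Biotite.
Only Apatite satisfies all observations.

Apatite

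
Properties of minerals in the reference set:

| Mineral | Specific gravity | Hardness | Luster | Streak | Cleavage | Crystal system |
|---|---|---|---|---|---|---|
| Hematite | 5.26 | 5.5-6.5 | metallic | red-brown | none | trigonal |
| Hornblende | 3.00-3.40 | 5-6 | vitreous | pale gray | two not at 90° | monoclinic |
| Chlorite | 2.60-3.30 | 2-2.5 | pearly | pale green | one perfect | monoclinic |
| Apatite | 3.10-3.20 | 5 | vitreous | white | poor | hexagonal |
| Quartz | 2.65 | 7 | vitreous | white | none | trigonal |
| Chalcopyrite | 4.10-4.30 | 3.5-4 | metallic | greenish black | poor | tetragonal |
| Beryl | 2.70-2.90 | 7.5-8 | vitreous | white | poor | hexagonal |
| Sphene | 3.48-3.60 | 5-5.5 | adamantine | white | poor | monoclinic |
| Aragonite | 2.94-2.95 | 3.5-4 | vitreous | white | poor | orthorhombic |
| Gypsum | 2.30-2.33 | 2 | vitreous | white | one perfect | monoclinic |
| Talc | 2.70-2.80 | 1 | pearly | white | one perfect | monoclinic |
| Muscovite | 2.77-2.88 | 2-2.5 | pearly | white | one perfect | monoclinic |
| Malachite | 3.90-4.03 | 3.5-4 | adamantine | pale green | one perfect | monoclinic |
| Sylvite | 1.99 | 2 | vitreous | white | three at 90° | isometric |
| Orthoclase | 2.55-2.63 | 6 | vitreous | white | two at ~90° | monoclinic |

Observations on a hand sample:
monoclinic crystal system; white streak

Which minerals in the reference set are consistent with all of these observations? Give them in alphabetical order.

Monoclinic crystal system — Hornblende, Chlorite, Sphene, Gypsum, Talc, Muscovite, Malachite, Orthoclase remain.
White streak excludes Hornblende, Chlorite, Malachite.
The minerals that satisfy all observations are Gypsum, Muscovite, Orthoclase, Sphene, Talc.

Gypsum, Muscovite, Orthoclase, Sphene, Talc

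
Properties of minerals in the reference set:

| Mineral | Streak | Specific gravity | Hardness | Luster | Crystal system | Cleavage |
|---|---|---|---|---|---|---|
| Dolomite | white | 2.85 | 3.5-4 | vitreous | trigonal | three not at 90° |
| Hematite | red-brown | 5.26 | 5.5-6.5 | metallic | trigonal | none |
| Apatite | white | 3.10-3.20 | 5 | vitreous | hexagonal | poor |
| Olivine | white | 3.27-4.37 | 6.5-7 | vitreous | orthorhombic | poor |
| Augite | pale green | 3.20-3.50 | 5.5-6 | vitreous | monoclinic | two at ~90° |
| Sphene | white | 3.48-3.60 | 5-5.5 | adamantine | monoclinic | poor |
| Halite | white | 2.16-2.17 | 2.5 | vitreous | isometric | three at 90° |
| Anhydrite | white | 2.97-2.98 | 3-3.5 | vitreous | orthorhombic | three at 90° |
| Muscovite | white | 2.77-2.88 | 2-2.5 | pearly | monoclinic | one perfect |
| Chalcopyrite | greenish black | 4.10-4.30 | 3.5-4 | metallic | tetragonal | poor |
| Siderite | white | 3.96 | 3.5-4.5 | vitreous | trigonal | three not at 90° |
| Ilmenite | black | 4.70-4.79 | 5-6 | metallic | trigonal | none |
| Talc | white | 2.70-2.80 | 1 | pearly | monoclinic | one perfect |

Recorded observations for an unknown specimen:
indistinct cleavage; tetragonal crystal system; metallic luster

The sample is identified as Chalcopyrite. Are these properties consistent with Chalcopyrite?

Yes

Indistinct cleavage — agrees with Chalcopyrite (cleavage poor).
Tetragonal crystal system — agrees with Chalcopyrite (tetragonal system).
Metallic luster — agrees with Chalcopyrite (metallic luster).
Nothing contradicts Chalcopyrite.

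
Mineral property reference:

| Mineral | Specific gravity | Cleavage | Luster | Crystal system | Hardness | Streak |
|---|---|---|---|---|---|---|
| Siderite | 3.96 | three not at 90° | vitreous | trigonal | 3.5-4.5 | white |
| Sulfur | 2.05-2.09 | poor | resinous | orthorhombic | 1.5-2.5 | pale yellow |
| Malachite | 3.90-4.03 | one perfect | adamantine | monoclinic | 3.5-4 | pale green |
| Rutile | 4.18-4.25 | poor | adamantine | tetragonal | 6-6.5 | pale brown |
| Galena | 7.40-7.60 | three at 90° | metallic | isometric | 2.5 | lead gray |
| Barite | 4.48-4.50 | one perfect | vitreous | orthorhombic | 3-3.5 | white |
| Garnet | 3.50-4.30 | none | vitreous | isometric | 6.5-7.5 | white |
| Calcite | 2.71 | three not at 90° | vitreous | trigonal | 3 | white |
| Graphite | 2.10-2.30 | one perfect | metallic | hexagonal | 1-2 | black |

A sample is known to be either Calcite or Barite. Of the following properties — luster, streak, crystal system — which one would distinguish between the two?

Luster: both vitreous — same for both.
Streak: both white — same for both.
Crystal system: Calcite trigonal, Barite orthorhombic — distinct.
Crystal system is the diagnostic property here.

crystal system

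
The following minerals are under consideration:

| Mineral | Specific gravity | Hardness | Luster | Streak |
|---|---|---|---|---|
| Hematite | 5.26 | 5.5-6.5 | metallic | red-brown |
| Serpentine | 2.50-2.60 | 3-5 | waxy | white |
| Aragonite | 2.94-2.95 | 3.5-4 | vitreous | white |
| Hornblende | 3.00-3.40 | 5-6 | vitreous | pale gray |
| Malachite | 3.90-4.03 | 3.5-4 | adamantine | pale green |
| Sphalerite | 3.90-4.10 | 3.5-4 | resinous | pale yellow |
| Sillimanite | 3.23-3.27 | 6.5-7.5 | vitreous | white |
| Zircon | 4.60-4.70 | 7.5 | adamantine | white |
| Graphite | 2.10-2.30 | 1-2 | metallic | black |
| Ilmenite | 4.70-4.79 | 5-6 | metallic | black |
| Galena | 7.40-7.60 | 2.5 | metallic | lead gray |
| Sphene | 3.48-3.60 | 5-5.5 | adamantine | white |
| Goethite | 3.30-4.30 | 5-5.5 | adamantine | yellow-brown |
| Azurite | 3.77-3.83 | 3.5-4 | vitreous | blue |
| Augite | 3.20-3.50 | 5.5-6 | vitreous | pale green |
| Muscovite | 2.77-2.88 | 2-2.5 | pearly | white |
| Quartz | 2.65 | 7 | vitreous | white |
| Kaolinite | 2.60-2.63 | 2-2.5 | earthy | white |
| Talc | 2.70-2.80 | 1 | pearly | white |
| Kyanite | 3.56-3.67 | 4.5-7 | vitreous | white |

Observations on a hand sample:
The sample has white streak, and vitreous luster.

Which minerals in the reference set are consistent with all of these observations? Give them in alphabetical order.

White streak — leaves Serpentine, Aragonite, Sillimanite, Zircon, Sphene, Muscovite, Quartz, Kaolinite, Talc, Kyanite.
Vitreous luster — only Aragonite, Sillimanite, Quartz, Kyanite remain.
Consistent with every observation: Aragonite, Kyanite, Quartz, Sillimanite.

Aragonite, Kyanite, Quartz, Sillimanite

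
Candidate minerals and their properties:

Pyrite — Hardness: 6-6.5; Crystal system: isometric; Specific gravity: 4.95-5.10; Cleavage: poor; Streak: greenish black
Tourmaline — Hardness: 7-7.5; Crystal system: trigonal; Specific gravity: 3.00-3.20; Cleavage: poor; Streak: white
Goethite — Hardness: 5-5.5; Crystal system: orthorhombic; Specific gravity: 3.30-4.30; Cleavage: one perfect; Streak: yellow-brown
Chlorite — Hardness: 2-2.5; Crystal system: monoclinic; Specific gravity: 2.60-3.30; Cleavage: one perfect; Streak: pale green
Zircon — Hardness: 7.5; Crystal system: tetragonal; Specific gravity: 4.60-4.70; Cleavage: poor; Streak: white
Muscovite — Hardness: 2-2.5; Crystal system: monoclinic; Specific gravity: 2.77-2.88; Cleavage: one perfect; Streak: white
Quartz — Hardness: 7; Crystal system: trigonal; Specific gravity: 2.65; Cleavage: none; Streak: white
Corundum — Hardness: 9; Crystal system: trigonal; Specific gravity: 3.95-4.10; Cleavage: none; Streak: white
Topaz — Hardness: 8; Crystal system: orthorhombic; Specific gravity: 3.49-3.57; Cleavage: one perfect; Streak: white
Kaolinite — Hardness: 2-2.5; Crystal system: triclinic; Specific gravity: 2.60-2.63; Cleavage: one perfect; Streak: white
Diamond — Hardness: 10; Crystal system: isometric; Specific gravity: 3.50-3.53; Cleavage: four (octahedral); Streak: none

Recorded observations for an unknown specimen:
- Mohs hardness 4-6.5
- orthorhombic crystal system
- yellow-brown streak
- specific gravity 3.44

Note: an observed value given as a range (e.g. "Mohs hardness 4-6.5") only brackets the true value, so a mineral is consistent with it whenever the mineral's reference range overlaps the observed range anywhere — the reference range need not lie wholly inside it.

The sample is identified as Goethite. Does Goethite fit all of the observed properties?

Mohs hardness 4-6.5 — fits Goethite (hardness 5-5.5).
Orthorhombic crystal system — fits Goethite (orthorhombic system).
Yellow-brown streak — fits Goethite (yellow-brown streak).
Specific gravity 3.44 — fits Goethite (SG 3.30-4.30).
Every observed property is compatible with the reference values for Goethite.

Yes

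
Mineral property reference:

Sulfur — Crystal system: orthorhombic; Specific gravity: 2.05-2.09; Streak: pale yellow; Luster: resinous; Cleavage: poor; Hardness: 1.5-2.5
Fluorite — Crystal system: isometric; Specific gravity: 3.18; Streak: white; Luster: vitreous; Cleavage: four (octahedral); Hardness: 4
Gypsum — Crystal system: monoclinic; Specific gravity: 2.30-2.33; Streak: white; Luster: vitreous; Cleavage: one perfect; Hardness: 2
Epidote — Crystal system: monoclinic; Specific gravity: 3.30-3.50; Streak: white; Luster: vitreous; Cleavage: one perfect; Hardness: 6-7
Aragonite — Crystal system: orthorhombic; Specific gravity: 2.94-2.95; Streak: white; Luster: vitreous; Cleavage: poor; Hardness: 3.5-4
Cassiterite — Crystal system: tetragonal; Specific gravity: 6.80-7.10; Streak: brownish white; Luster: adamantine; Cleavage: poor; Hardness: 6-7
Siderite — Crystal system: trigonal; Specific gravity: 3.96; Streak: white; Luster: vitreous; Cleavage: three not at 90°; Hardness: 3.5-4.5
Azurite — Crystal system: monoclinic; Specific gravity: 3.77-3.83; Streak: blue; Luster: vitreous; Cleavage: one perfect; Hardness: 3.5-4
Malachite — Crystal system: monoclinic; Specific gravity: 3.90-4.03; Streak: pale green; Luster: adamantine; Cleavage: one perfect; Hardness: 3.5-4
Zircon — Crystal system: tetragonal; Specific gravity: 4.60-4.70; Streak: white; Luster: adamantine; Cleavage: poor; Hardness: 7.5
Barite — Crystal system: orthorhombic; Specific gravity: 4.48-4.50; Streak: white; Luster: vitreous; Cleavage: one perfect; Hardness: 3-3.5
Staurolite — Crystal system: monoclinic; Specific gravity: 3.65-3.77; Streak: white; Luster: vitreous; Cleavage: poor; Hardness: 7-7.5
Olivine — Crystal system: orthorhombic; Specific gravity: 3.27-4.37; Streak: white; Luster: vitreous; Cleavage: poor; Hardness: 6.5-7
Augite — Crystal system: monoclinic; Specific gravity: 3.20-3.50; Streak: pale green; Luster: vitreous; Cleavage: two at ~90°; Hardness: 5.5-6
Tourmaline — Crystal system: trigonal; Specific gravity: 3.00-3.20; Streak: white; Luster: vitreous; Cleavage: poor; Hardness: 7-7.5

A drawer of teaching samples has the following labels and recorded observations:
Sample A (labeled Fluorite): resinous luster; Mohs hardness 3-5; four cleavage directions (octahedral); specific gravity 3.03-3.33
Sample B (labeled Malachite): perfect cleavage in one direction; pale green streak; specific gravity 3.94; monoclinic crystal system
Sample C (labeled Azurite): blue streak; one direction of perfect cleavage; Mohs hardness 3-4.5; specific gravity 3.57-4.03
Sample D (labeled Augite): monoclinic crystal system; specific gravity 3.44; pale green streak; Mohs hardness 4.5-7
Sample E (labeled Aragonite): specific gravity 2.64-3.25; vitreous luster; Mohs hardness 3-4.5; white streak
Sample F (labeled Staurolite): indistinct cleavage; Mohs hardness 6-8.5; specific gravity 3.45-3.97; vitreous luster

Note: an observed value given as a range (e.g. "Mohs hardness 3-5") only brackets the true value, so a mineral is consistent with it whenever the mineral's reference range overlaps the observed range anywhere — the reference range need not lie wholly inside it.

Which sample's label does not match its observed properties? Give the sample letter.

Sample A: resinous luster is outside the reference for Fluorite (vitreous luster) — mislabeled.
Sample B: nothing contradicts Malachite.
Sample C: nothing contradicts Azurite.
Sample D: nothing contradicts Augite.
Sample E: nothing contradicts Aragonite.
Sample F: nothing contradicts Staurolite.
Only sample A is inconsistent with its label.

A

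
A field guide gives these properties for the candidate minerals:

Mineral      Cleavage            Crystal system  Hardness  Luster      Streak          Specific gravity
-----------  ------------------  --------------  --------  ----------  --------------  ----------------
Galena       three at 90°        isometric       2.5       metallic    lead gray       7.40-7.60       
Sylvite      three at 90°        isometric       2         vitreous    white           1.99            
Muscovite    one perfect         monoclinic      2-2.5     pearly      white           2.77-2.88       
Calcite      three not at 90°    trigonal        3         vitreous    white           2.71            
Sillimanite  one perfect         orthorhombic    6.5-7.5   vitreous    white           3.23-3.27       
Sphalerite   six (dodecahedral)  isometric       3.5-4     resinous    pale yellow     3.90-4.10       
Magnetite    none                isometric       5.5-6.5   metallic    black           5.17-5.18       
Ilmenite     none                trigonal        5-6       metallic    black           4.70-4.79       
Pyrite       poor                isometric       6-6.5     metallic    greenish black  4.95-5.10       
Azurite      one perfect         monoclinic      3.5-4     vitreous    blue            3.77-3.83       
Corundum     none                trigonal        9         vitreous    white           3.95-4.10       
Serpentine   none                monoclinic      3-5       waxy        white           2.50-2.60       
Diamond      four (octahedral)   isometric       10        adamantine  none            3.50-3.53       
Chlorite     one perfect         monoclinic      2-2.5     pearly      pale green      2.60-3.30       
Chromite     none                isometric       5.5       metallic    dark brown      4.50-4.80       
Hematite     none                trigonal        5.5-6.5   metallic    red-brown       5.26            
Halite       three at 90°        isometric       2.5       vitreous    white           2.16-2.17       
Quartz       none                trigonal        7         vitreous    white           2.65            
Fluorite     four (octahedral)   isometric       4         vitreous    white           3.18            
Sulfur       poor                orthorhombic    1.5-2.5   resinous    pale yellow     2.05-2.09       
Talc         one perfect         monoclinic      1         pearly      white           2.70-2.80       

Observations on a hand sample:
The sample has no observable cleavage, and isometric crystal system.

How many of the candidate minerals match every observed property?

2

No observable cleavage: only Magnetite, Ilmenite, Corundum, Serpentine, Chromite, Hematite, Quartz remain.
Isometric crystal system: narrows the field to Magnetite, Chromite.
The minerals that satisfy all observations are Chromite, Magnetite.
That is 2 minerals.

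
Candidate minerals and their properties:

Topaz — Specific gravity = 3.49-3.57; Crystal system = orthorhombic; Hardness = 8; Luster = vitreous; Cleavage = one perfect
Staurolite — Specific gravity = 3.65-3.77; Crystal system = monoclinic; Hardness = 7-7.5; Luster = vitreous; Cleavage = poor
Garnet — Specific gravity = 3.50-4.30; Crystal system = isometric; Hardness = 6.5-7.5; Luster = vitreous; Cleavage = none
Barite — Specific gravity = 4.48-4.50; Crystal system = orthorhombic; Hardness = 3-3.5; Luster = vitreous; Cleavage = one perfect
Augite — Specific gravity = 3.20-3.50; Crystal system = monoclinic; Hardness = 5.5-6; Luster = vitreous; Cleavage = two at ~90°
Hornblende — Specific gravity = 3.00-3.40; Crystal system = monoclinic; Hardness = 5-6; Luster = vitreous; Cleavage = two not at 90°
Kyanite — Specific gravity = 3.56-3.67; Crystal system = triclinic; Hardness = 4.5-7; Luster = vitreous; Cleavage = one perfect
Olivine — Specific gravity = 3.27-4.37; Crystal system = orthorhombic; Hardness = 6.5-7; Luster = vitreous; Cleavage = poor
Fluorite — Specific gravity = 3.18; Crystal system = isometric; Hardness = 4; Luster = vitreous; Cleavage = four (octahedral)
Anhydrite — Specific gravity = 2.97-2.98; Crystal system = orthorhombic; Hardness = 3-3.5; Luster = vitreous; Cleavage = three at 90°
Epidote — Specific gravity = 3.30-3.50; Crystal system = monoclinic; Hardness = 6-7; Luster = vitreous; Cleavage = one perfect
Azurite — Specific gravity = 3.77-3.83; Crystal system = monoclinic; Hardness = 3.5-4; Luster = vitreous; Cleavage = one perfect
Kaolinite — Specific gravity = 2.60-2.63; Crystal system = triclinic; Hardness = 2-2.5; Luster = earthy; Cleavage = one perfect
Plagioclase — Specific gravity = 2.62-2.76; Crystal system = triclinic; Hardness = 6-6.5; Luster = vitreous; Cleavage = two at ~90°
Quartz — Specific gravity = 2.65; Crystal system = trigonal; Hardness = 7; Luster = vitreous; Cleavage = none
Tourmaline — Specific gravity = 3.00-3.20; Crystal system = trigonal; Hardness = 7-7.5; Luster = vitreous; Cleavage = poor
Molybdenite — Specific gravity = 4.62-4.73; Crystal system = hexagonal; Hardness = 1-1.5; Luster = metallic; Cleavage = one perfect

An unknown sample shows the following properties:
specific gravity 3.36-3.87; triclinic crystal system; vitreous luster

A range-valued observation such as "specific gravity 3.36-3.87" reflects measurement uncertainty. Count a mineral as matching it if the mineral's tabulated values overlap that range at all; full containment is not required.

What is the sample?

Kyanite

Specific gravity 3.36-3.87: narrows the field to Topaz, Staurolite, Garnet, Augite, Hornblende, Kyanite, Olivine, Epidote, Azurite.
Triclinic crystal system: Kyanite remains.
Vitreous luster: no further eliminations.
Only Kyanite satisfies all observations.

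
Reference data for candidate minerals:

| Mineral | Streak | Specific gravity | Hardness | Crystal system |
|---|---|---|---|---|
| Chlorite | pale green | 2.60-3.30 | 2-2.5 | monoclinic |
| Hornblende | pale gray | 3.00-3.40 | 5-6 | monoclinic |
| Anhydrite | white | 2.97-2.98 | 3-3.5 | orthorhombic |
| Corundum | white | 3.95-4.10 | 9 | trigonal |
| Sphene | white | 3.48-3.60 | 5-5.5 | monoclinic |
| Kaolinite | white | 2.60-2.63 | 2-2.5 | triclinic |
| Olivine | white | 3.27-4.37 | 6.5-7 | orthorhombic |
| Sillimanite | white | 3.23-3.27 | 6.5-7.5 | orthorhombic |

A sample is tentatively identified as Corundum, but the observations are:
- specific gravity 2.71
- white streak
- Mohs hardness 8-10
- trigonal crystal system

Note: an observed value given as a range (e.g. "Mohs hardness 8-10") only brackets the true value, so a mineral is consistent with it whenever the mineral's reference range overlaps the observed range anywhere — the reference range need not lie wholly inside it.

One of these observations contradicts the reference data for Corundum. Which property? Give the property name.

specific gravity

Specific gravity 2.71: Corundum has SG 3.95-4.10 — inconsistent.
White streak: Corundum has white streak — consistent.
Mohs hardness 8-10: Corundum has hardness 9 — consistent.
Trigonal crystal system: Corundum has trigonal system — consistent.
Everything matches except the specific gravity.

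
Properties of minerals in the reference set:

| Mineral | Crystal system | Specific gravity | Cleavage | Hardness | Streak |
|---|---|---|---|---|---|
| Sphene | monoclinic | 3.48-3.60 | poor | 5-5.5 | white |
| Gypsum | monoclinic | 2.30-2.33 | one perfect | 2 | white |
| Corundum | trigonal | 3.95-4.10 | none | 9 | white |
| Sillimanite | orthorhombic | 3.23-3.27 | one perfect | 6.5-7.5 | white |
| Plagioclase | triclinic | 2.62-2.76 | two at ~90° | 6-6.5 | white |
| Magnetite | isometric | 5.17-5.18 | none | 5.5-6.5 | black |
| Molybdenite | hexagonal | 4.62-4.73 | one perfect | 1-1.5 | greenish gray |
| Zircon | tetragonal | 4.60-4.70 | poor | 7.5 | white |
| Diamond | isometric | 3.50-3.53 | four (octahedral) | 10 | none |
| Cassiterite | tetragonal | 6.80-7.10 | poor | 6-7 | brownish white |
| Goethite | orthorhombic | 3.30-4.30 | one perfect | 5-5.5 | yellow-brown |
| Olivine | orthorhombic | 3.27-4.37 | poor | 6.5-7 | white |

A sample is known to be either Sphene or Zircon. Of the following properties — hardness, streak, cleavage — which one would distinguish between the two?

hardness

Hardness: Sphene 5-5.5, Zircon 7.5 — these differ.
Streak: both white — identical.
Cleavage: both poor — identical.
Only hardness differs between Sphene and Zircon among the listed tests.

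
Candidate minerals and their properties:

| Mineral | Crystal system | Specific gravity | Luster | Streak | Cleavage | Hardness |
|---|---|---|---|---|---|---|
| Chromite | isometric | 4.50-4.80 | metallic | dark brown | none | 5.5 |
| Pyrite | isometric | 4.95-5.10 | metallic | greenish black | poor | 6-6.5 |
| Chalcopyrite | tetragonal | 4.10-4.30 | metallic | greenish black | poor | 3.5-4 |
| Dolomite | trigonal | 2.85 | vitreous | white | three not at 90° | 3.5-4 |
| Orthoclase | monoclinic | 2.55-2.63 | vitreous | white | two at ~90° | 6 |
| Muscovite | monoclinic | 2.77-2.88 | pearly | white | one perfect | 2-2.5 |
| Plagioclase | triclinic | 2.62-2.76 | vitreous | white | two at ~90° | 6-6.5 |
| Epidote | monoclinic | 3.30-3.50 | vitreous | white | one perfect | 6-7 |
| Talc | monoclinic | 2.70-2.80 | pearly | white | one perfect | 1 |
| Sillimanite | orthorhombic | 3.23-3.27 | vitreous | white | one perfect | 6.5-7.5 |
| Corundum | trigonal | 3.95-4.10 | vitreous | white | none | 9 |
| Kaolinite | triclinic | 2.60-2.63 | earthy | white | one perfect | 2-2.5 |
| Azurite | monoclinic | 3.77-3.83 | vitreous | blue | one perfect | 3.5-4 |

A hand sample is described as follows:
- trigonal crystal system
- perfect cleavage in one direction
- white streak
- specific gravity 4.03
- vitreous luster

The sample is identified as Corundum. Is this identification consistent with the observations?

Trigonal crystal system — fits Corundum (trigonal system).
Perfect cleavage in one direction — Corundum has cleavage none; a mismatch.
White streak — fits Corundum (white streak).
Specific gravity 4.03 — fits Corundum (SG 3.95-4.10).
Vitreous luster — fits Corundum (vitreous luster).
Cleavage alone is enough to reject Corundum.

Inconsistent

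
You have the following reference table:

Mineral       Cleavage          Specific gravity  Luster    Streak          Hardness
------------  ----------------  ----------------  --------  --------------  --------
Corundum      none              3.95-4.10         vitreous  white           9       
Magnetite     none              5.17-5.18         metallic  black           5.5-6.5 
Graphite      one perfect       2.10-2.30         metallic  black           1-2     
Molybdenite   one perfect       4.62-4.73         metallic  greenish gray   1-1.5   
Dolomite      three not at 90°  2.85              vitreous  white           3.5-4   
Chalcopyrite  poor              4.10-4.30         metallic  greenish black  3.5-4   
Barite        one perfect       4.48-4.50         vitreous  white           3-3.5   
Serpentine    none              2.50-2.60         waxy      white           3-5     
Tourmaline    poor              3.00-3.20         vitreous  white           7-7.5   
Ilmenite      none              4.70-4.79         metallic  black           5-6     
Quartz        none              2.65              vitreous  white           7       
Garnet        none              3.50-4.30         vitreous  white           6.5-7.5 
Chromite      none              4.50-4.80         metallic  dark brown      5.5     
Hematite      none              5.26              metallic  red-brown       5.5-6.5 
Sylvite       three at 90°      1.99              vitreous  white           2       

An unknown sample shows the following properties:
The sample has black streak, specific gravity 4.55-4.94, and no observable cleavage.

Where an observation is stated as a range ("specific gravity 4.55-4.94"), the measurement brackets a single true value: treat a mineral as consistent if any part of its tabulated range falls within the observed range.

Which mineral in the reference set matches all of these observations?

Black streak: leaves Magnetite, Graphite, Ilmenite.
Specific gravity 4.55-4.94: Ilmenite remains.
No observable cleavage: consistent with all remaining minerals.
Ilmenite is the sole remaining match.

Ilmenite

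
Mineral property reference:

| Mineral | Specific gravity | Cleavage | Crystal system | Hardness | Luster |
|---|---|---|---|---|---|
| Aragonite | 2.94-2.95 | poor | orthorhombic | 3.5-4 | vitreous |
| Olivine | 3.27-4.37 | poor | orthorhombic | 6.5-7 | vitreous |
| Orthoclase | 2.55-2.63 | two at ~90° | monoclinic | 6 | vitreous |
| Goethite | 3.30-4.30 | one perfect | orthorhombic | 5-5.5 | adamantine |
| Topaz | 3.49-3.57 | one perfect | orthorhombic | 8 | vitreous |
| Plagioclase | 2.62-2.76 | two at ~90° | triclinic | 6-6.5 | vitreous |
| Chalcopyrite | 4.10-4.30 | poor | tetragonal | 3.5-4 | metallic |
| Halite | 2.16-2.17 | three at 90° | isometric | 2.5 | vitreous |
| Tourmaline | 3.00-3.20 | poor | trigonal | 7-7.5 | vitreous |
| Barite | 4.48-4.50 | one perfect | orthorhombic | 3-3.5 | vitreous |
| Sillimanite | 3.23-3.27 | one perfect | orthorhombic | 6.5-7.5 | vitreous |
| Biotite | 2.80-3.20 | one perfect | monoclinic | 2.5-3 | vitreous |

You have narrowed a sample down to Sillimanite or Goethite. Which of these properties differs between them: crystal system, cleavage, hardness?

Crystal system: both orthorhombic — shared.
Cleavage: both one perfect — shared.
Hardness: Sillimanite 6.5-7.5, Goethite 5-5.5 — distinct.
Hardness is the diagnostic property here.

hardness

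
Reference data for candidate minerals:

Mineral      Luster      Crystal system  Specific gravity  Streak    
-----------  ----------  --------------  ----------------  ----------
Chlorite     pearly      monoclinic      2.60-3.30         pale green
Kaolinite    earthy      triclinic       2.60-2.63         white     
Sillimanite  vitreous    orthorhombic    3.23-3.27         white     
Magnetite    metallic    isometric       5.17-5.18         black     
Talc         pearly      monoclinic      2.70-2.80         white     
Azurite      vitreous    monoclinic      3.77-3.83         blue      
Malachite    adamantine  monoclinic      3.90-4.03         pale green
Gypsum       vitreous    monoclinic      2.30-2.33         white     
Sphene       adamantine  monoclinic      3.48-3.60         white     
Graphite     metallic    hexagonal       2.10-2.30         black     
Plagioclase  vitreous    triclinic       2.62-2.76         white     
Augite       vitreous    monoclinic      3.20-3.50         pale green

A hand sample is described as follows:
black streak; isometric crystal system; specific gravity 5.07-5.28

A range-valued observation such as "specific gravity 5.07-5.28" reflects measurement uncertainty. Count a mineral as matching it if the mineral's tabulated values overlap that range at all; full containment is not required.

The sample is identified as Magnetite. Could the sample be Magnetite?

Black streak — fits Magnetite (black streak).
Isometric crystal system — fits Magnetite (isometric system).
Specific gravity 5.07-5.28 — fits Magnetite (SG 5.17-5.18).
Nothing contradicts Magnetite.

Consistent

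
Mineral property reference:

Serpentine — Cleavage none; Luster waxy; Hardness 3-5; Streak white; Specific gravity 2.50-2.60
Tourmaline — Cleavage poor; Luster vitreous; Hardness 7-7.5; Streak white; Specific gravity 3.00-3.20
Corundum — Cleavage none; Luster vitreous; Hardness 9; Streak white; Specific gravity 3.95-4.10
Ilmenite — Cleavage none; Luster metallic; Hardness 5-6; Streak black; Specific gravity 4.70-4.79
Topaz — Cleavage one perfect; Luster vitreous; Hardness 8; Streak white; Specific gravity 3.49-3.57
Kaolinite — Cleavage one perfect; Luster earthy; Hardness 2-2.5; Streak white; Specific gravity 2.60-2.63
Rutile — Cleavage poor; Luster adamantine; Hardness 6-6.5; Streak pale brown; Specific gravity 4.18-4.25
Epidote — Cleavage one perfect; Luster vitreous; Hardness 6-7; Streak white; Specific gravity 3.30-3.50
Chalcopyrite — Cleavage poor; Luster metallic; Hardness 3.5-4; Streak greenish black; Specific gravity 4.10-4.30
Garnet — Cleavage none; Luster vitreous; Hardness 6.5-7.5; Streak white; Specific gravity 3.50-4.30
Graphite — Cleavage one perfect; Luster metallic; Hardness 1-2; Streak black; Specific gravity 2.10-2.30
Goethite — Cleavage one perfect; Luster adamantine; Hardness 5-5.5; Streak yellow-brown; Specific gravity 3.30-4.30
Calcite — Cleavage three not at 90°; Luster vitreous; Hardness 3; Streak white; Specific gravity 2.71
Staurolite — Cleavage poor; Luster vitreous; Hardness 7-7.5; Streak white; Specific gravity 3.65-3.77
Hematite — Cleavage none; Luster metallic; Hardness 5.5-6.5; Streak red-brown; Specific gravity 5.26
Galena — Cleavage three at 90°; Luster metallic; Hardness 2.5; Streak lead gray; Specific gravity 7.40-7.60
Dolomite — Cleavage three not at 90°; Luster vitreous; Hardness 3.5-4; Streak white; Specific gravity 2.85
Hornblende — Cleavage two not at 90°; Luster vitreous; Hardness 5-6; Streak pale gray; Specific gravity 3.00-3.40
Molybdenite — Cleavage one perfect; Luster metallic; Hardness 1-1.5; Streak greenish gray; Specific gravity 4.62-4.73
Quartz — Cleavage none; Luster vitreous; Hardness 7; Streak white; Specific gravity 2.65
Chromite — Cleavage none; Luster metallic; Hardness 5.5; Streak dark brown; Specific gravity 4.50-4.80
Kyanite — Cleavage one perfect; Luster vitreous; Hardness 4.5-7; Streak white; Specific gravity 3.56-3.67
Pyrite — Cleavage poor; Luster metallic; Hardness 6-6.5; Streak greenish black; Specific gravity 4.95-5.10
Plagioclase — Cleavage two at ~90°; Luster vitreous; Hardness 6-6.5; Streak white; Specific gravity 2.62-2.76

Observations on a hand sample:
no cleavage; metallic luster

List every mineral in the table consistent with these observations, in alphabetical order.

Chromite, Hematite, Ilmenite

No cleavage — leaves Serpentine, Corundum, Ilmenite, Garnet, Hematite, Quartz, Chromite.
Metallic luster — leaves Ilmenite, Hematite, Chromite.
The minerals that satisfy all observations are Chromite, Hematite, Ilmenite.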